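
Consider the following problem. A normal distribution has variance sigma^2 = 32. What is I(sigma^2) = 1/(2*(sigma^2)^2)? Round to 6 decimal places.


Fisher information for variance: I(sigma^2) = 1/(2*sigma^4).
sigma^2 = 32, so sigma^4 = 1024.
I = 1/(2*1024) = 1/2048 = 0.000488

0.000488


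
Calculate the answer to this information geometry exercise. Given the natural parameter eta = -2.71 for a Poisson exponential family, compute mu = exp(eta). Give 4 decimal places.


Expectation parameter for Poisson exponential family:
mu = exp(eta).
eta = -2.71.
mu = exp(-2.71) = 0.0665

0.0665


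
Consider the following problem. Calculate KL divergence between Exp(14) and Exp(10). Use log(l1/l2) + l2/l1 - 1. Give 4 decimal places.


KL divergence for exponential family:
KL = log(l1/l2) + l2/l1 - 1.
log(14/10) = 0.336472.
10/14 = 0.714286.
KL = 0.336472 + 0.714286 - 1 = 0.0508

0.0508


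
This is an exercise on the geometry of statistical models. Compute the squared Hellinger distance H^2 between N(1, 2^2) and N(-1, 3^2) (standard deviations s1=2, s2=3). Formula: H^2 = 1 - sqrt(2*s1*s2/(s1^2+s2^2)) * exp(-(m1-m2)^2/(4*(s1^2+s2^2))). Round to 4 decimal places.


Squared Hellinger distance for Gaussians:
H^2 = 1 - sqrt(2*s1*s2/(s1^2+s2^2)) * exp(-(m1-m2)^2/(4*(s1^2+s2^2))).
s1^2 = 4, s2^2 = 9, s1^2+s2^2 = 13.
sqrt(2*2*3/(13)) = 0.960769.
(m1-m2)^2 = (2)^2 = 4.
exp(-4/(4*13)) = exp(-0.076923) = 0.925961.
H^2 = 1 - 0.960769*0.925961 = 0.1104

0.1104


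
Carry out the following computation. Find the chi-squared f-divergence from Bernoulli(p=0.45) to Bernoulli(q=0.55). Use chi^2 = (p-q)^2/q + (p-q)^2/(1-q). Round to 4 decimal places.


Chi-squared divergence between Bernoulli distributions:
chi^2 = (p-q)^2/q + (p-q)^2/(1-q).
p = 0.45, q = 0.55, p-q = -0.1.
(p-q)^2 = 0.01.
term1 = 0.01/0.55 = 0.018182.
term2 = 0.01/0.45 = 0.022222.
chi^2 = 0.018182 + 0.022222 = 0.0404

0.0404


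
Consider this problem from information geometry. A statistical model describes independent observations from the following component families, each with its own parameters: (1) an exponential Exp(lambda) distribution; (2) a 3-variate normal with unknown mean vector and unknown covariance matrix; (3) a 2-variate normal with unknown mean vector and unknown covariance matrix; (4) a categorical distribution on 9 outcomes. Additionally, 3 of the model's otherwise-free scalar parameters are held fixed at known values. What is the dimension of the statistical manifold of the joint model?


The dimension of a statistical manifold equals the number of free
(independent) real parameters of the model. For a product of independent
blocks the parameter counts add.
- exponential (lambda): 1.
- 3-variate normal: 3 (mean) + 3*4/2 = 6 (symmetric covariance) = 9.
- 2-variate normal: 2 (mean) + 2*3/2 = 3 (symmetric covariance) = 5.
- categorical on 9 outcomes (probabilities sum to 1): 9-1 = 8.
Total = 1 + 9 + 5 + 8 = 23.
3 parameter(s) fixed at known values: 23 - 3 = 20.
Dimension = 20

20


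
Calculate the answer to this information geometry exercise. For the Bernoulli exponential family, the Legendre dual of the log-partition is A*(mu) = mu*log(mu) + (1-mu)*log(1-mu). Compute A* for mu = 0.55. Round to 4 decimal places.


Legendre transform for Bernoulli:
A*(mu) = mu*log(mu) + (1-mu)*log(1-mu).
mu = 0.55, 1-mu = 0.45.
mu*log(mu) = 0.55*log(0.55) = -0.32881.
(1-mu)*log(1-mu) = 0.45*log(0.45) = -0.359328.
A* = -0.32881 + -0.359328 = -0.6881

-0.6881


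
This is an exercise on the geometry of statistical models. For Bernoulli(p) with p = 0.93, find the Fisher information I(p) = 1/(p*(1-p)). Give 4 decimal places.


For Bernoulli(p), Fisher information is I(p) = 1/(p*(1-p)).
p = 0.93, 1-p = 0.07.
p*(1-p) = 0.0651.
I(p) = 1/0.0651 = 15.3610

15.3610


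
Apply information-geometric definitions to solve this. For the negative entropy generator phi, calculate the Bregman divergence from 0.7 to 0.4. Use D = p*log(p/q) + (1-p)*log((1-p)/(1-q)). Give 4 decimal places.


Bregman divergence with negative entropy generator:
D = p*log(p/q) + (1-p)*log((1-p)/(1-q)).
p = 0.7, q = 0.4.
p*log(p/q) = 0.7*log(0.7/0.4) = 0.391731.
(1-p)*log((1-p)/(1-q)) = 0.3*log(0.3/0.6) = -0.207944.
D = 0.391731 + -0.207944 = 0.1838

0.1838


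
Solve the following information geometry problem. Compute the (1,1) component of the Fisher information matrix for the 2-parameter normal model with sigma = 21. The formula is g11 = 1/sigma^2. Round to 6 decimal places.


For the 2-parameter normal family, the Fisher metric has:
  g11 = 1/sigma^2, g22 = 2/sigma^2.
sigma = 21, sigma^2 = 441.
g11 = 0.002268

0.002268


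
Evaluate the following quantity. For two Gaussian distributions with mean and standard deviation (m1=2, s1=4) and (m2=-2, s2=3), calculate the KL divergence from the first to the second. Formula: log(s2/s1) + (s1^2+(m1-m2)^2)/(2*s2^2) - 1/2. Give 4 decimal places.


KL divergence between normal distributions:
KL = log(s2/s1) + (s1^2 + (m1-m2)^2)/(2*s2^2) - 1/2.
log(3/4) = -0.287682.
(4^2 + (2--2)^2)/(2*3^2) = (16 + 16)/18 = 1.777778.
KL = -0.287682 + 1.777778 - 0.5 = 0.9901

0.9901


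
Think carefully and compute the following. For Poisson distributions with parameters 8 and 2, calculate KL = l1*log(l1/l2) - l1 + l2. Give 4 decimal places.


KL divergence for Poisson:
KL = l1*log(l1/l2) - l1 + l2.
l1 = 8, l2 = 2.
log(8/2) = 1.386294.
l1*log(l1/l2) = 8 * 1.386294 = 11.090355.
KL = 11.090355 - 8 + 2 = 5.0904

5.0904


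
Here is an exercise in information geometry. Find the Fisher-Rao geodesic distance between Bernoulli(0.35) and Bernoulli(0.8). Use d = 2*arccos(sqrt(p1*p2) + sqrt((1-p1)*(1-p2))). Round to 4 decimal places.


Geodesic distance on Bernoulli manifold:
d(p1,p2) = 2*arccos(sqrt(p1*p2) + sqrt((1-p1)*(1-p2))).
sqrt(p1*p2) = sqrt(0.35*0.8) = 0.52915.
sqrt((1-p1)*(1-p2)) = sqrt(0.65*0.2) = 0.360555.
arg = 0.52915 + 0.360555 = 0.889705.
d = 2*arccos(0.889705) = 0.9482

0.9482


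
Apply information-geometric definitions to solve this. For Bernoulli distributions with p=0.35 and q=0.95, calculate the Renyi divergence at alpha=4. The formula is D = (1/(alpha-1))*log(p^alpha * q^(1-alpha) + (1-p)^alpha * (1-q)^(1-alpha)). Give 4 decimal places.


Renyi divergence of order alpha between Bernoulli distributions:
D = (1/(alpha-1))*log(p^alpha * q^(1-alpha) + (1-p)^alpha * (1-q)^(1-alpha)).
alpha = 4, p = 0.35, q = 0.95.
p^alpha * q^(1-alpha) = 0.35^4 * 0.95^-3 = 0.017503.
(1-p)^alpha * (1-q)^(1-alpha) = 0.65^4 * 0.05^-3 = 1428.05.
sum = 0.017503 + 1428.05 = 1428.067503.
D = (1/3)*log(1428.067503) = 2.4214

2.4214


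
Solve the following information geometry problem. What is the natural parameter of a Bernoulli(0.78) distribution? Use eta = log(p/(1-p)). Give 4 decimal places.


Natural parameter for Bernoulli: eta = log(p/(1-p)).
p = 0.78, 1-p = 0.22.
p/(1-p) = 3.545455.
eta = log(3.545455) = 1.2657

1.2657


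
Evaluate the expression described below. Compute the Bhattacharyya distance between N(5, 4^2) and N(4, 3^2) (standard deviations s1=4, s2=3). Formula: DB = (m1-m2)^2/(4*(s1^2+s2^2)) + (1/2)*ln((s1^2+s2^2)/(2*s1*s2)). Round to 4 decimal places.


Bhattacharyya distance between two Gaussians:
DB = (m1-m2)^2/(4*(s1^2+s2^2)) + (1/2)*ln((s1^2+s2^2)/(2*s1*s2)).
(m1-m2)^2 = (1)^2 = 1.
s1^2+s2^2 = 16 + 9 = 25.
term1 = 1/100 = 0.01.
term2 = 0.5*ln(25/24.0) = 0.020411.
DB = 0.01 + 0.020411 = 0.0304

0.0304


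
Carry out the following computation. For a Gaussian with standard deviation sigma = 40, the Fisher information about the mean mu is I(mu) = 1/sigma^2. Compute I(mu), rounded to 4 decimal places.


The Fisher information for the mean of a normal distribution is I(mu) = 1/sigma^2.
sigma = 40, so sigma^2 = 1600.
I(mu) = 1/1600 = 0.0006

0.0006


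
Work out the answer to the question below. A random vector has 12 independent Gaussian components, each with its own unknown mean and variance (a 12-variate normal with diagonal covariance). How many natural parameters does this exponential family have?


Exponential family dimension calculation:
Each univariate normal has two natural parameters (mu/sigma^2 and -1/(2 sigma^2)).
With 12 independent components, dim = 2 * 12 = 24.

24


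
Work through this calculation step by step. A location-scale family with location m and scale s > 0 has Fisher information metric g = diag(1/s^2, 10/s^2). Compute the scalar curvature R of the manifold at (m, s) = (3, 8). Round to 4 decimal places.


The metric has the form g = (A dm^2 + B ds^2)/s^2 with A = 1, B = 10.
Substitute u = sqrt(A/B)*m: g = B*(du^2 + ds^2)/s^2, i.e. B times the
Poincare upper half-plane metric, which has constant Gaussian curvature -1.
Scaling a 2D metric by a constant c divides the Gaussian curvature by c,
so K = -1/B = -1/(10) = -0.1000 everywhere (the point (m, s) = (3, 8) is irrelevant:
the curvature is constant).
Scalar curvature in dimension 2: R = 2K = -2/(10) = -0.2000.

-0.2000


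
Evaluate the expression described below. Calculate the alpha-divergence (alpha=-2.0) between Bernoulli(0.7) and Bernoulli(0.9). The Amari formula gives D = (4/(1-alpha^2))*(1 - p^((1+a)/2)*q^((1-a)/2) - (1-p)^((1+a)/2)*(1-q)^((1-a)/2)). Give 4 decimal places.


Amari alpha-divergence:
D = (4/(1-alpha^2))*(1 - p^((1+a)/2)*q^((1-a)/2) - (1-p)^((1+a)/2)*(1-q)^((1-a)/2)).
alpha = -2.0, p = 0.7, q = 0.9.
e1 = (1+alpha)/2 = -0.5, e2 = (1-alpha)/2 = 1.5.
t1 = p^e1 * q^e2 = 0.7^-0.5 * 0.9^1.5 = 1.020504.
t2 = (1-p)^e1 * (1-q)^e2 = 0.3^-0.5 * 0.1^1.5 = 0.057735.
4/(1-alpha^2) = -1.333333.
D = -1.333333*(1 - 1.020504 - 0.057735) = 0.1043

0.1043


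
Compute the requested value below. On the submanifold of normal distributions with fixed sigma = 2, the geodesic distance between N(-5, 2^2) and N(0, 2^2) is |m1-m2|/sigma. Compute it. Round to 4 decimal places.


On the fixed-variance normal subfamily, geodesic distance = |m1-m2|/sigma.
|-5 - 0| = 5.
sigma = 2.
d = 5/2 = 2.5000

2.5000


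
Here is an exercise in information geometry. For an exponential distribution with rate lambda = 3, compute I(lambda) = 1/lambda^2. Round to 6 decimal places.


Fisher information for exponential: I(lambda) = 1/lambda^2.
lambda = 3, lambda^2 = 9.
I = 1/9 = 0.111111

0.111111


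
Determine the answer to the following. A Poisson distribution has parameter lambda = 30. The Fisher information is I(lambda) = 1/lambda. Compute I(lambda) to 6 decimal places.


Fisher information for Poisson: I(lambda) = 1/lambda.
lambda = 30.
I(lambda) = 1/30 = 0.033333

0.033333


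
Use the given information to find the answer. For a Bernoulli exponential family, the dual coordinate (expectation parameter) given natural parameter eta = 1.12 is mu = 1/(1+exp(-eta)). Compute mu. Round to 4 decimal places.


Dual coordinate (expectation parameter) for Bernoulli:
mu = 1/(1+exp(-eta)).
eta = 1.12.
exp(-eta) = exp(-1.12) = 0.32628.
mu = 1/(1+0.32628) = 0.7540

0.7540


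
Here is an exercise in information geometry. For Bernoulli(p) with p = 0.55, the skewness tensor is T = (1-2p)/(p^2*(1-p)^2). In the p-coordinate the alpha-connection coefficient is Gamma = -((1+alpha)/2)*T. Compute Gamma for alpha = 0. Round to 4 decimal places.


Skewness (Amari-Chentsov) tensor: T = (1-2p)/(p^2*(1-p)^2).
p = 0.55, 1-2p = -0.1, p^2 = 0.3025, (1-p)^2 = 0.2025.
T = -0.1/(0.3025 * 0.2025) = -1.632486.
In the p-coordinate, Gamma^(alpha) = Gamma^(0) - (alpha/2)*T with Gamma^(0) = (1/2)*g'(p) = -T/2,
so Gamma^(alpha) = -((1+alpha)/2)*T.
alpha = 0, -(1+alpha)/2 = -0.5.
Gamma = -0.5 * -1.632486 = 0.8162

0.8162


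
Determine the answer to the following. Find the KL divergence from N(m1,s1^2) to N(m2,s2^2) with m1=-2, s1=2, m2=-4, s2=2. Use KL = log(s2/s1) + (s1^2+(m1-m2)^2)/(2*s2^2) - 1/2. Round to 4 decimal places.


KL divergence between normal distributions:
KL = log(s2/s1) + (s1^2 + (m1-m2)^2)/(2*s2^2) - 1/2.
log(2/2) = 0.0.
(2^2 + (-2--4)^2)/(2*2^2) = (4 + 4)/8 = 1.0.
KL = 0.0 + 1.0 - 0.5 = 0.5000

0.5000


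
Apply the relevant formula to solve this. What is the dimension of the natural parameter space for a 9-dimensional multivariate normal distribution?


Exponential family dimension calculation:
For 9-dim MVN: mean has 9 params, covariance has 9*10/2 = 45 unique entries.
Total dim = 9 + 45 = 54.

54


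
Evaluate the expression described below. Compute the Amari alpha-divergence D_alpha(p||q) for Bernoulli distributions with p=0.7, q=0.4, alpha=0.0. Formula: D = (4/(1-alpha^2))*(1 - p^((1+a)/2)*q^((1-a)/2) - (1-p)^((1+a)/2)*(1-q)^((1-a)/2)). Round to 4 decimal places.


Amari alpha-divergence:
D = (4/(1-alpha^2))*(1 - p^((1+a)/2)*q^((1-a)/2) - (1-p)^((1+a)/2)*(1-q)^((1-a)/2)).
alpha = 0.0, p = 0.7, q = 0.4.
e1 = (1+alpha)/2 = 0.5, e2 = (1-alpha)/2 = 0.5.
t1 = p^e1 * q^e2 = 0.7^0.5 * 0.4^0.5 = 0.52915.
t2 = (1-p)^e1 * (1-q)^e2 = 0.3^0.5 * 0.6^0.5 = 0.424264.
4/(1-alpha^2) = 4.0.
D = 4.0*(1 - 0.52915 - 0.424264) = 0.1863

0.1863


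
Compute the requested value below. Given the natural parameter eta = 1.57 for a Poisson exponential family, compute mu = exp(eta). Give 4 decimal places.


Expectation parameter for Poisson exponential family:
mu = exp(eta).
eta = 1.57.
mu = exp(1.57) = 4.8066

4.8066


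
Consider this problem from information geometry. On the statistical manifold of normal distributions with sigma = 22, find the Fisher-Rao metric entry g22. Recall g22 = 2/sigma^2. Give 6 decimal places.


For the 2-parameter normal family, the Fisher metric has:
  g11 = 1/sigma^2, g22 = 2/sigma^2.
sigma = 22, sigma^2 = 484.
g22 = 0.004132

0.004132


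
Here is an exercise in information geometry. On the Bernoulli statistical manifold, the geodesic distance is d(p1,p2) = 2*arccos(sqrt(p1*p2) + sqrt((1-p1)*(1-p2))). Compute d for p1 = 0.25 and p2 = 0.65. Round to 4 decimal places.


Geodesic distance on Bernoulli manifold:
d(p1,p2) = 2*arccos(sqrt(p1*p2) + sqrt((1-p1)*(1-p2))).
sqrt(p1*p2) = sqrt(0.25*0.65) = 0.403113.
sqrt((1-p1)*(1-p2)) = sqrt(0.75*0.35) = 0.512348.
arg = 0.403113 + 0.512348 = 0.91546.
d = 2*arccos(0.91546) = 0.8283

0.8283


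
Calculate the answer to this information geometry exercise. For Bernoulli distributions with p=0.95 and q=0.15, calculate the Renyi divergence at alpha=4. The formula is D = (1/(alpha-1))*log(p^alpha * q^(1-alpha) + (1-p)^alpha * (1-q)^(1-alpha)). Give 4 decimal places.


Renyi divergence of order alpha between Bernoulli distributions:
D = (1/(alpha-1))*log(p^alpha * q^(1-alpha) + (1-p)^alpha * (1-q)^(1-alpha)).
alpha = 4, p = 0.95, q = 0.15.
p^alpha * q^(1-alpha) = 0.95^4 * 0.15^-3 = 241.335185.
(1-p)^alpha * (1-q)^(1-alpha) = 0.05^4 * 0.85^-3 = 1e-05.
sum = 241.335185 + 1e-05 = 241.335195.
D = (1/3)*log(241.335195) = 1.8287

1.8287


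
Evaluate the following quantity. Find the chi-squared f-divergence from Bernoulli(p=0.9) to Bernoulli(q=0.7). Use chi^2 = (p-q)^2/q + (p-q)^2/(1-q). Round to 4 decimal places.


Chi-squared divergence between Bernoulli distributions:
chi^2 = (p-q)^2/q + (p-q)^2/(1-q).
p = 0.9, q = 0.7, p-q = 0.2.
(p-q)^2 = 0.04.
term1 = 0.04/0.7 = 0.057143.
term2 = 0.04/0.3 = 0.133333.
chi^2 = 0.057143 + 0.133333 = 0.1905

0.1905


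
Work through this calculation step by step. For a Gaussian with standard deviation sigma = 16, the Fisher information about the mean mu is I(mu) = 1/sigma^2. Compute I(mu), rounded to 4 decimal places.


The Fisher information for the mean of a normal distribution is I(mu) = 1/sigma^2.
sigma = 16, so sigma^2 = 256.
I(mu) = 1/256 = 0.0039

0.0039


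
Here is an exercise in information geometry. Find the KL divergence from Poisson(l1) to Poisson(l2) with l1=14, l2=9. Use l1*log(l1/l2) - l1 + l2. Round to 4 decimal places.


KL divergence for Poisson:
KL = l1*log(l1/l2) - l1 + l2.
l1 = 14, l2 = 9.
log(14/9) = 0.441833.
l1*log(l1/l2) = 14 * 0.441833 = 6.185659.
KL = 6.185659 - 14 + 9 = 1.1857

1.1857


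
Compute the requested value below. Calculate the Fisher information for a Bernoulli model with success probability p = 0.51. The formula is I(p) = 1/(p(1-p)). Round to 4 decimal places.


For Bernoulli(p), Fisher information is I(p) = 1/(p*(1-p)).
p = 0.51, 1-p = 0.49.
p*(1-p) = 0.2499.
I(p) = 1/0.2499 = 4.0016

4.0016


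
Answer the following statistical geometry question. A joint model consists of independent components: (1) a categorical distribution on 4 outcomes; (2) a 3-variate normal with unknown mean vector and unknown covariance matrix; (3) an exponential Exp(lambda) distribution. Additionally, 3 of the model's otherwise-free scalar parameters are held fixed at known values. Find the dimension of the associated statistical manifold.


The dimension of a statistical manifold equals the number of free
(independent) real parameters of the model. For a product of independent
blocks the parameter counts add.
- categorical on 4 outcomes (probabilities sum to 1): 4-1 = 3.
- 3-variate normal: 3 (mean) + 3*4/2 = 6 (symmetric covariance) = 9.
- exponential (lambda): 1.
Total = 3 + 9 + 1 = 13.
3 parameter(s) fixed at known values: 13 - 3 = 10.
Dimension = 10

10


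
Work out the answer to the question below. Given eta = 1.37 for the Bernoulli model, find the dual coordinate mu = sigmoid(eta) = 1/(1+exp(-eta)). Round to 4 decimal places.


Dual coordinate (expectation parameter) for Bernoulli:
mu = 1/(1+exp(-eta)).
eta = 1.37.
exp(-eta) = exp(-1.37) = 0.254107.
mu = 1/(1+0.254107) = 0.7974

0.7974


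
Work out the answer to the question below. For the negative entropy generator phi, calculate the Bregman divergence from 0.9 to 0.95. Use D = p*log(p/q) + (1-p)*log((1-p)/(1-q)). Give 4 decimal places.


Bregman divergence with negative entropy generator:
D = p*log(p/q) + (1-p)*log((1-p)/(1-q)).
p = 0.9, q = 0.95.
p*log(p/q) = 0.9*log(0.9/0.95) = -0.04866.
(1-p)*log((1-p)/(1-q)) = 0.1*log(0.1/0.05) = 0.069315.
D = -0.04866 + 0.069315 = 0.0207

0.0207


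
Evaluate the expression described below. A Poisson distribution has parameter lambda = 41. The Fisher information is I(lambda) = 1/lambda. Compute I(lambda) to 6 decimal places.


Fisher information for Poisson: I(lambda) = 1/lambda.
lambda = 41.
I(lambda) = 1/41 = 0.024390

0.024390


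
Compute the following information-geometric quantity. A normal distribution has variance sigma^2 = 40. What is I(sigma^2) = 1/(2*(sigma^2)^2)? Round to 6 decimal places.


Fisher information for variance: I(sigma^2) = 1/(2*sigma^4).
sigma^2 = 40, so sigma^4 = 1600.
I = 1/(2*1600) = 1/3200 = 0.000313

0.000313


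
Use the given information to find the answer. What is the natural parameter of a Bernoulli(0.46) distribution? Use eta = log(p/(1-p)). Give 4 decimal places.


Natural parameter for Bernoulli: eta = log(p/(1-p)).
p = 0.46, 1-p = 0.54.
p/(1-p) = 0.851852.
eta = log(0.851852) = -0.1603

-0.1603


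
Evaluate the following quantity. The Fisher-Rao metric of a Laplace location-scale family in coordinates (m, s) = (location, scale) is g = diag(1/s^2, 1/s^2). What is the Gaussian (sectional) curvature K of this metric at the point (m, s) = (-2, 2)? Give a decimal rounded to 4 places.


The metric has the form g = (A dm^2 + B ds^2)/s^2 with A = 1, B = 1.
Substitute u = sqrt(A/B)*m: g = B*(du^2 + ds^2)/s^2, i.e. B times the
Poincare upper half-plane metric, which has constant Gaussian curvature -1.
Scaling a 2D metric by a constant c divides the Gaussian curvature by c,
so K = -1/B = -1/(1) = -1.0000 everywhere (the point (m, s) = (-2, 2) is irrelevant:
the curvature is constant).
The requested Gaussian curvature is K = -1.0000.

-1.0000


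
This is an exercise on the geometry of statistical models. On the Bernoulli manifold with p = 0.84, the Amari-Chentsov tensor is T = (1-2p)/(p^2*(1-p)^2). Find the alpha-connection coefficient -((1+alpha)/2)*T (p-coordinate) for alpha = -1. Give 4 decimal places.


Skewness (Amari-Chentsov) tensor: T = (1-2p)/(p^2*(1-p)^2).
p = 0.84, 1-2p = -0.68, p^2 = 0.7056, (1-p)^2 = 0.0256.
T = -0.68/(0.7056 * 0.0256) = -37.645266.
In the p-coordinate, Gamma^(alpha) = Gamma^(0) - (alpha/2)*T with Gamma^(0) = (1/2)*g'(p) = -T/2,
so Gamma^(alpha) = -((1+alpha)/2)*T.
alpha = -1, -(1+alpha)/2 = 0.0.
Gamma = 0.0 * -37.645266 = 0.0000

0.0000


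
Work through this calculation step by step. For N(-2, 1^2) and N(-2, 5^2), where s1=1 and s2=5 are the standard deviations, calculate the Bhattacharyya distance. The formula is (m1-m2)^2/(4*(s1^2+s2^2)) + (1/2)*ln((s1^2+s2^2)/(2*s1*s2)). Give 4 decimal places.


Bhattacharyya distance between two Gaussians:
DB = (m1-m2)^2/(4*(s1^2+s2^2)) + (1/2)*ln((s1^2+s2^2)/(2*s1*s2)).
(m1-m2)^2 = (0)^2 = 0.
s1^2+s2^2 = 1 + 25 = 26.
term1 = 0/104 = 0.0.
term2 = 0.5*ln(26/10.0) = 0.477756.
DB = 0.0 + 0.477756 = 0.4778

0.4778


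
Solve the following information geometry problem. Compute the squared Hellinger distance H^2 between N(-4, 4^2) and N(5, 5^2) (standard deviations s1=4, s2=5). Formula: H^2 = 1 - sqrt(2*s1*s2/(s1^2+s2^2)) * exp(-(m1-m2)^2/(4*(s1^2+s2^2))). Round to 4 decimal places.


Squared Hellinger distance for Gaussians:
H^2 = 1 - sqrt(2*s1*s2/(s1^2+s2^2)) * exp(-(m1-m2)^2/(4*(s1^2+s2^2))).
s1^2 = 16, s2^2 = 25, s1^2+s2^2 = 41.
sqrt(2*4*5/(41)) = 0.98773.
(m1-m2)^2 = (-9)^2 = 81.
exp(-81/(4*41)) = exp(-0.493902) = 0.61024.
H^2 = 1 - 0.98773*0.61024 = 0.3972

0.3972


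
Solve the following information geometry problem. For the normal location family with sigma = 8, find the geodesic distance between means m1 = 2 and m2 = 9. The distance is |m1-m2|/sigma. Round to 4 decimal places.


On the fixed-variance normal subfamily, geodesic distance = |m1-m2|/sigma.
|2 - 9| = 7.
sigma = 8.
d = 7/8 = 0.8750

0.8750


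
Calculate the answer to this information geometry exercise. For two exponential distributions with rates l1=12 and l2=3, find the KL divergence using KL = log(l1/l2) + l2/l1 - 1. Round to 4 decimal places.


KL divergence for exponential family:
KL = log(l1/l2) + l2/l1 - 1.
log(12/3) = 1.386294.
3/12 = 0.25.
KL = 1.386294 + 0.25 - 1 = 0.6363

0.6363


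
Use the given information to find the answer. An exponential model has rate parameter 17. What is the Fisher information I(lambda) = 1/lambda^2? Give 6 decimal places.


Fisher information for exponential: I(lambda) = 1/lambda^2.
lambda = 17, lambda^2 = 289.
I = 1/289 = 0.003460

0.003460


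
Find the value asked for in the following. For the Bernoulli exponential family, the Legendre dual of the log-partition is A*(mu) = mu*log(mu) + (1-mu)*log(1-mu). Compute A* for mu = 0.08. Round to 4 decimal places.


Legendre transform for Bernoulli:
A*(mu) = mu*log(mu) + (1-mu)*log(1-mu).
mu = 0.08, 1-mu = 0.92.
mu*log(mu) = 0.08*log(0.08) = -0.202058.
(1-mu)*log(1-mu) = 0.92*log(0.92) = -0.076711.
A* = -0.202058 + -0.076711 = -0.2788

-0.2788


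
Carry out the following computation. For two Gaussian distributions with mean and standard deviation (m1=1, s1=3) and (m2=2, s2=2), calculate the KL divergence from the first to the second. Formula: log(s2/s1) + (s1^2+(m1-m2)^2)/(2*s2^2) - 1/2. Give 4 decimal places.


KL divergence between normal distributions:
KL = log(s2/s1) + (s1^2 + (m1-m2)^2)/(2*s2^2) - 1/2.
log(2/3) = -0.405465.
(3^2 + (1-2)^2)/(2*2^2) = (9 + 1)/8 = 1.25.
KL = -0.405465 + 1.25 - 0.5 = 0.3445

0.3445


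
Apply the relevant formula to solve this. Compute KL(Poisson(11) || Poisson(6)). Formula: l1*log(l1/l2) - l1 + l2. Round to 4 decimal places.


KL divergence for Poisson:
KL = l1*log(l1/l2) - l1 + l2.
l1 = 11, l2 = 6.
log(11/6) = 0.606136.
l1*log(l1/l2) = 11 * 0.606136 = 6.667494.
KL = 6.667494 - 11 + 6 = 1.6675

1.6675


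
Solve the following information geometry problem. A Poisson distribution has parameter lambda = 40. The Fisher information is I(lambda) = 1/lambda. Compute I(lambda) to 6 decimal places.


Fisher information for Poisson: I(lambda) = 1/lambda.
lambda = 40.
I(lambda) = 1/40 = 0.025000

0.025000


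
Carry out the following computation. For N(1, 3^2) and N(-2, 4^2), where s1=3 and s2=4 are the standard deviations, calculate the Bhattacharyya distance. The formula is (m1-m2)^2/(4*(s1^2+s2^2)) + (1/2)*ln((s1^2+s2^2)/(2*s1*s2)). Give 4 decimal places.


Bhattacharyya distance between two Gaussians:
DB = (m1-m2)^2/(4*(s1^2+s2^2)) + (1/2)*ln((s1^2+s2^2)/(2*s1*s2)).
(m1-m2)^2 = (3)^2 = 9.
s1^2+s2^2 = 9 + 16 = 25.
term1 = 9/100 = 0.09.
term2 = 0.5*ln(25/24.0) = 0.020411.
DB = 0.09 + 0.020411 = 0.1104

0.1104


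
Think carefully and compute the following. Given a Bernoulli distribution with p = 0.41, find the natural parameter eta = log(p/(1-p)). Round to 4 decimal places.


Natural parameter for Bernoulli: eta = log(p/(1-p)).
p = 0.41, 1-p = 0.59.
p/(1-p) = 0.694915.
eta = log(0.694915) = -0.3640

-0.3640


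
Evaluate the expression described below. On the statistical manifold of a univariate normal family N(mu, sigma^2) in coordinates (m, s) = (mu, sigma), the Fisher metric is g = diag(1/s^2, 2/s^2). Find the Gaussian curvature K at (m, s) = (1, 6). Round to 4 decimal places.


The metric has the form g = (A dm^2 + B ds^2)/s^2 with A = 1, B = 2.
Substitute u = sqrt(A/B)*m: g = B*(du^2 + ds^2)/s^2, i.e. B times the
Poincare upper half-plane metric, which has constant Gaussian curvature -1.
Scaling a 2D metric by a constant c divides the Gaussian curvature by c,
so K = -1/B = -1/(2) = -0.5000 everywhere (the point (m, s) = (1, 6) is irrelevant:
the curvature is constant).
The requested Gaussian curvature is K = -0.5000.

-0.5000


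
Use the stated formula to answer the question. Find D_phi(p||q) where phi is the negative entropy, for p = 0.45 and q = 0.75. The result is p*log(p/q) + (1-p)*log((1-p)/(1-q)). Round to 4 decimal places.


Bregman divergence with negative entropy generator:
D = p*log(p/q) + (1-p)*log((1-p)/(1-q)).
p = 0.45, q = 0.75.
p*log(p/q) = 0.45*log(0.45/0.75) = -0.229872.
(1-p)*log((1-p)/(1-q)) = 0.55*log(0.55/0.25) = 0.433652.
D = -0.229872 + 0.433652 = 0.2038

0.2038


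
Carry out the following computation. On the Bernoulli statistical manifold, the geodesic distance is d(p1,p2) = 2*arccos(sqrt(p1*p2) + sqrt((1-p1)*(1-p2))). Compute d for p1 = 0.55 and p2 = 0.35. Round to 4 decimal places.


Geodesic distance on Bernoulli manifold:
d(p1,p2) = 2*arccos(sqrt(p1*p2) + sqrt((1-p1)*(1-p2))).
sqrt(p1*p2) = sqrt(0.55*0.35) = 0.438748.
sqrt((1-p1)*(1-p2)) = sqrt(0.45*0.65) = 0.540833.
arg = 0.438748 + 0.540833 = 0.979581.
d = 2*arccos(0.979581) = 0.4049

0.4049


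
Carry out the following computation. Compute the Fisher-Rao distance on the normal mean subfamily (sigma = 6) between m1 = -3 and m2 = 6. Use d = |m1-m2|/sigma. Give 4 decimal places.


On the fixed-variance normal subfamily, geodesic distance = |m1-m2|/sigma.
|-3 - 6| = 9.
sigma = 6.
d = 9/6 = 1.5000

1.5000


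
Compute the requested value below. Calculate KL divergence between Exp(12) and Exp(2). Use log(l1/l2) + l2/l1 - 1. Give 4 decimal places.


KL divergence for exponential family:
KL = log(l1/l2) + l2/l1 - 1.
log(12/2) = 1.791759.
2/12 = 0.166667.
KL = 1.791759 + 0.166667 - 1 = 0.9584

0.9584


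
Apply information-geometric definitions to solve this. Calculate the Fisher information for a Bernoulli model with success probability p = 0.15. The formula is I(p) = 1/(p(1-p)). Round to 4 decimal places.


For Bernoulli(p), Fisher information is I(p) = 1/(p*(1-p)).
p = 0.15, 1-p = 0.85.
p*(1-p) = 0.1275.
I(p) = 1/0.1275 = 7.8431

7.8431


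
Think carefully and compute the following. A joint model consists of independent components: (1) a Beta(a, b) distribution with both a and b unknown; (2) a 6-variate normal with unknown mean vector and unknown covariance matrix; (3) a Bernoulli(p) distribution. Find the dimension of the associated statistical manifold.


The dimension of a statistical manifold equals the number of free
(independent) real parameters of the model. For a product of independent
blocks the parameter counts add.
- Beta (a, b): 2.
- 6-variate normal: 6 (mean) + 6*7/2 = 21 (symmetric covariance) = 27.
- Bernoulli (p): 1.
Total = 2 + 27 + 1 = 30.
Dimension = 30

30


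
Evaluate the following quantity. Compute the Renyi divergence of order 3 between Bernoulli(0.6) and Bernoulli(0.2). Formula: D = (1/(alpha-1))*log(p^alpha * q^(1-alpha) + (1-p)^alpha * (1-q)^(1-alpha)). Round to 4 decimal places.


Renyi divergence of order alpha between Bernoulli distributions:
D = (1/(alpha-1))*log(p^alpha * q^(1-alpha) + (1-p)^alpha * (1-q)^(1-alpha)).
alpha = 3, p = 0.6, q = 0.2.
p^alpha * q^(1-alpha) = 0.6^3 * 0.2^-2 = 5.4.
(1-p)^alpha * (1-q)^(1-alpha) = 0.4^3 * 0.8^-2 = 0.1.
sum = 5.4 + 0.1 = 5.5.
D = (1/2)*log(5.5) = 0.8524

0.8524


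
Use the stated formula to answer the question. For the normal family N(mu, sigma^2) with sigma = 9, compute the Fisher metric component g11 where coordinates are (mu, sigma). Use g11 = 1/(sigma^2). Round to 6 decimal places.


For the 2-parameter normal family, the Fisher metric has:
  g11 = 1/sigma^2, g22 = 2/sigma^2.
sigma = 9, sigma^2 = 81.
g11 = 0.012346

0.012346


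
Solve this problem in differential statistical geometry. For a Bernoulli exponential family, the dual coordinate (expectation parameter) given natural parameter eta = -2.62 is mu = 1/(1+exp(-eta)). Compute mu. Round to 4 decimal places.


Dual coordinate (expectation parameter) for Bernoulli:
mu = 1/(1+exp(-eta)).
eta = -2.62.
exp(-eta) = exp(2.62) = 13.735724.
mu = 1/(1+13.735724) = 0.0679

0.0679


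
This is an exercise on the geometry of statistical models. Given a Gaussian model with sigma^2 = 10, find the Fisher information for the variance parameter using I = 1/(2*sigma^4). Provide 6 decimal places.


Fisher information for variance: I(sigma^2) = 1/(2*sigma^4).
sigma^2 = 10, so sigma^4 = 100.
I = 1/(2*100) = 1/200 = 0.005000

0.005000


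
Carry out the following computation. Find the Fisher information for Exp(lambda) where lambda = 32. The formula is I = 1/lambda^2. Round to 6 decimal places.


Fisher information for exponential: I(lambda) = 1/lambda^2.
lambda = 32, lambda^2 = 1024.
I = 1/1024 = 0.000977

0.000977


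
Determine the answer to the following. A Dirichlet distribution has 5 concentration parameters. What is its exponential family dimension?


Exponential family dimension calculation:
Dirichlet with 5 components has 5 natural parameters.

5


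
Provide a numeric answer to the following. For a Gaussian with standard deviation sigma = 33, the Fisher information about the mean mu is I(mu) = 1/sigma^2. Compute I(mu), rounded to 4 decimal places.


The Fisher information for the mean of a normal distribution is I(mu) = 1/sigma^2.
sigma = 33, so sigma^2 = 1089.
I(mu) = 1/1089 = 0.0009

0.0009


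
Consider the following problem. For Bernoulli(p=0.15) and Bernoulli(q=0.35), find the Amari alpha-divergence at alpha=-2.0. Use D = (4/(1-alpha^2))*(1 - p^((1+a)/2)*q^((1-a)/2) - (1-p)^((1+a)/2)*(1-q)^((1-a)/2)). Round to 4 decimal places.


Amari alpha-divergence:
D = (4/(1-alpha^2))*(1 - p^((1+a)/2)*q^((1-a)/2) - (1-p)^((1+a)/2)*(1-q)^((1-a)/2)).
alpha = -2.0, p = 0.15, q = 0.35.
e1 = (1+alpha)/2 = -0.5, e2 = (1-alpha)/2 = 1.5.
t1 = p^e1 * q^e2 = 0.15^-0.5 * 0.35^1.5 = 0.534634.
t2 = (1-p)^e1 * (1-q)^e2 = 0.85^-0.5 * 0.65^1.5 = 0.568409.
4/(1-alpha^2) = -1.333333.
D = -1.333333*(1 - 0.534634 - 0.568409) = 0.1374

0.1374


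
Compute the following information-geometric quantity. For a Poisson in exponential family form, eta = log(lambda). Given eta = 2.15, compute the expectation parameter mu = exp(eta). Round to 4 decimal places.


Expectation parameter for Poisson exponential family:
mu = exp(eta).
eta = 2.15.
mu = exp(2.15) = 8.5849

8.5849


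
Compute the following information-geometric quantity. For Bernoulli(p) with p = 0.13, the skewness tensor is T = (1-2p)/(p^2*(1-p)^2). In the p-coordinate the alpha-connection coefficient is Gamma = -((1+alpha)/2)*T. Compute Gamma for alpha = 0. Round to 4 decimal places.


Skewness (Amari-Chentsov) tensor: T = (1-2p)/(p^2*(1-p)^2).
p = 0.13, 1-2p = 0.74, p^2 = 0.0169, (1-p)^2 = 0.7569.
T = 0.74/(0.0169 * 0.7569) = 57.850419.
In the p-coordinate, Gamma^(alpha) = Gamma^(0) - (alpha/2)*T with Gamma^(0) = (1/2)*g'(p) = -T/2,
so Gamma^(alpha) = -((1+alpha)/2)*T.
alpha = 0, -(1+alpha)/2 = -0.5.
Gamma = -0.5 * 57.850419 = -28.9252

-28.9252


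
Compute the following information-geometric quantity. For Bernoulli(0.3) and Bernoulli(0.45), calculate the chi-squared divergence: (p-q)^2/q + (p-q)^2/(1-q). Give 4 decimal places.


Chi-squared divergence between Bernoulli distributions:
chi^2 = (p-q)^2/q + (p-q)^2/(1-q).
p = 0.3, q = 0.45, p-q = -0.15.
(p-q)^2 = 0.0225.
term1 = 0.0225/0.45 = 0.05.
term2 = 0.0225/0.55 = 0.040909.
chi^2 = 0.05 + 0.040909 = 0.0909

0.0909


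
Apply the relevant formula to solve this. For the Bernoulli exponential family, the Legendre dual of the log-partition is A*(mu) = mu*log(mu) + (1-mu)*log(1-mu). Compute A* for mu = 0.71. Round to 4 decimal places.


Legendre transform for Bernoulli:
A*(mu) = mu*log(mu) + (1-mu)*log(1-mu).
mu = 0.71, 1-mu = 0.29.
mu*log(mu) = 0.71*log(0.71) = -0.243168.
(1-mu)*log(1-mu) = 0.29*log(0.29) = -0.358984.
A* = -0.243168 + -0.358984 = -0.6022

-0.6022


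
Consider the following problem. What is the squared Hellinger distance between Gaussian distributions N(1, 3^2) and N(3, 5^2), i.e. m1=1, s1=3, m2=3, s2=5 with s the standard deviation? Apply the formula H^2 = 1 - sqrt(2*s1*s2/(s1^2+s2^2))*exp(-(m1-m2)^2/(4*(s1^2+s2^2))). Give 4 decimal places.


Squared Hellinger distance for Gaussians:
H^2 = 1 - sqrt(2*s1*s2/(s1^2+s2^2)) * exp(-(m1-m2)^2/(4*(s1^2+s2^2))).
s1^2 = 9, s2^2 = 25, s1^2+s2^2 = 34.
sqrt(2*3*5/(34)) = 0.939336.
(m1-m2)^2 = (-2)^2 = 4.
exp(-4/(4*34)) = exp(-0.029412) = 0.971017.
H^2 = 1 - 0.939336*0.971017 = 0.0879

0.0879


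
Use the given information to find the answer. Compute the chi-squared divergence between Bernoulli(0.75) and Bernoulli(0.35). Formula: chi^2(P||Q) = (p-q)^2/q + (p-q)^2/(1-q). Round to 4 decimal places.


Chi-squared divergence between Bernoulli distributions:
chi^2 = (p-q)^2/q + (p-q)^2/(1-q).
p = 0.75, q = 0.35, p-q = 0.4.
(p-q)^2 = 0.16.
term1 = 0.16/0.35 = 0.457143.
term2 = 0.16/0.65 = 0.246154.
chi^2 = 0.457143 + 0.246154 = 0.7033

0.7033


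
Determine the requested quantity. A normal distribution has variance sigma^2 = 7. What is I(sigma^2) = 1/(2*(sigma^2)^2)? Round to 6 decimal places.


Fisher information for variance: I(sigma^2) = 1/(2*sigma^4).
sigma^2 = 7, so sigma^4 = 49.
I = 1/(2*49) = 1/98 = 0.010204

0.010204


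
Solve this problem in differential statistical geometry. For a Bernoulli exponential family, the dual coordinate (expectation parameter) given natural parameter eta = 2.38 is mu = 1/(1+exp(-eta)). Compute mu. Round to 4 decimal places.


Dual coordinate (expectation parameter) for Bernoulli:
mu = 1/(1+exp(-eta)).
eta = 2.38.
exp(-eta) = exp(-2.38) = 0.092551.
mu = 1/(1+0.092551) = 0.9153

0.9153


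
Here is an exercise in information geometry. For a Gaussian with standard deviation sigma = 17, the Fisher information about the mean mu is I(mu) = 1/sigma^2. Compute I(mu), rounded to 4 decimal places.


The Fisher information for the mean of a normal distribution is I(mu) = 1/sigma^2.
sigma = 17, so sigma^2 = 289.
I(mu) = 1/289 = 0.0035

0.0035


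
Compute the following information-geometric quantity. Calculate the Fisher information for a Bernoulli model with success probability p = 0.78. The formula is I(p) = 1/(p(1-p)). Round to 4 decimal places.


For Bernoulli(p), Fisher information is I(p) = 1/(p*(1-p)).
p = 0.78, 1-p = 0.22.
p*(1-p) = 0.1716.
I(p) = 1/0.1716 = 5.8275

5.8275


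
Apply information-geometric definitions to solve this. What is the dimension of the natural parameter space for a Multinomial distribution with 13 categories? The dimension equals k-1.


Exponential family dimension calculation:
For Multinomial with k=13 categories, dim = k-1 = 12.

12


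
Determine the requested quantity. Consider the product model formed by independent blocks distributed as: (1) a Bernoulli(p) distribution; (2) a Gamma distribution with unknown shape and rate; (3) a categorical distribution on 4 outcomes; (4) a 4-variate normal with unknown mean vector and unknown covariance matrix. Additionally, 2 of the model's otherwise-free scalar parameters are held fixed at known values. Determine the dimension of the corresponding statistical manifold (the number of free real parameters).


The dimension of a statistical manifold equals the number of free
(independent) real parameters of the model. For a product of independent
blocks the parameter counts add.
- Bernoulli (p): 1.
- Gamma (shape, rate): 2.
- categorical on 4 outcomes (probabilities sum to 1): 4-1 = 3.
- 4-variate normal: 4 (mean) + 4*5/2 = 10 (symmetric covariance) = 14.
Total = 1 + 2 + 3 + 14 = 20.
2 parameter(s) fixed at known values: 20 - 2 = 18.
Dimension = 18

18


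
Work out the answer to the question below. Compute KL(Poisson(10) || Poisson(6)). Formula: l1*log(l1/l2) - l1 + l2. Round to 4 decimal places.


KL divergence for Poisson:
KL = l1*log(l1/l2) - l1 + l2.
l1 = 10, l2 = 6.
log(10/6) = 0.510826.
l1*log(l1/l2) = 10 * 0.510826 = 5.108256.
KL = 5.108256 - 10 + 6 = 1.1083

1.1083


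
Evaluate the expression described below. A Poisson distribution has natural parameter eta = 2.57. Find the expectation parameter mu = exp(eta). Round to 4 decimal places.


Expectation parameter for Poisson exponential family:
mu = exp(eta).
eta = 2.57.
mu = exp(2.57) = 13.0658

13.0658


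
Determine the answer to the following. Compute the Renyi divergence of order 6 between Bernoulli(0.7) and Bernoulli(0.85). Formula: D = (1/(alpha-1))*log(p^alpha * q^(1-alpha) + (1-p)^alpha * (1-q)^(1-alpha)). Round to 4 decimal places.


Renyi divergence of order alpha between Bernoulli distributions:
D = (1/(alpha-1))*log(p^alpha * q^(1-alpha) + (1-p)^alpha * (1-q)^(1-alpha)).
alpha = 6, p = 0.7, q = 0.85.
p^alpha * q^(1-alpha) = 0.7^6 * 0.85^-5 = 0.265151.
(1-p)^alpha * (1-q)^(1-alpha) = 0.3^6 * 0.15^-5 = 9.6.
sum = 0.265151 + 9.6 = 9.865151.
D = (1/5)*log(9.865151) = 0.4578

0.4578


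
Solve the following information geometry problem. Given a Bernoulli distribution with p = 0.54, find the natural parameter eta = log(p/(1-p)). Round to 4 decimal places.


Natural parameter for Bernoulli: eta = log(p/(1-p)).
p = 0.54, 1-p = 0.46.
p/(1-p) = 1.173913.
eta = log(1.173913) = 0.1603

0.1603


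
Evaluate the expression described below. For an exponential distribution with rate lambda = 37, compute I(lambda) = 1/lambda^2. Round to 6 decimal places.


Fisher information for exponential: I(lambda) = 1/lambda^2.
lambda = 37, lambda^2 = 1369.
I = 1/1369 = 0.000730

0.000730


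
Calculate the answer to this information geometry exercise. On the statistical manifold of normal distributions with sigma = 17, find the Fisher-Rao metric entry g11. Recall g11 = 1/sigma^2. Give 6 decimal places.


For the 2-parameter normal family, the Fisher metric has:
  g11 = 1/sigma^2, g22 = 2/sigma^2.
sigma = 17, sigma^2 = 289.
g11 = 0.003460

0.003460


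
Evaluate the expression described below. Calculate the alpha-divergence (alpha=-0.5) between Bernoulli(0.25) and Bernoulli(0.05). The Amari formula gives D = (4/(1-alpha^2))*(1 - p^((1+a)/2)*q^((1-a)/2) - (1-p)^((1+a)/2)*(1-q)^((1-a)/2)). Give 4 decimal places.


Amari alpha-divergence:
D = (4/(1-alpha^2))*(1 - p^((1+a)/2)*q^((1-a)/2) - (1-p)^((1+a)/2)*(1-q)^((1-a)/2)).
alpha = -0.5, p = 0.25, q = 0.05.
e1 = (1+alpha)/2 = 0.25, e2 = (1-alpha)/2 = 0.75.
t1 = p^e1 * q^e2 = 0.25^0.25 * 0.05^0.75 = 0.074767.
t2 = (1-p)^e1 * (1-q)^e2 = 0.75^0.25 * 0.95^0.75 = 0.895484.
4/(1-alpha^2) = 5.333333.
D = 5.333333*(1 - 0.074767 - 0.895484) = 0.1587

0.1587


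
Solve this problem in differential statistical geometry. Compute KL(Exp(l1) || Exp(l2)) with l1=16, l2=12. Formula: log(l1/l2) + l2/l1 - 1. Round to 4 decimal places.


KL divergence for exponential family:
KL = log(l1/l2) + l2/l1 - 1.
log(16/12) = 0.287682.
12/16 = 0.75.
KL = 0.287682 + 0.75 - 1 = 0.0377

0.0377


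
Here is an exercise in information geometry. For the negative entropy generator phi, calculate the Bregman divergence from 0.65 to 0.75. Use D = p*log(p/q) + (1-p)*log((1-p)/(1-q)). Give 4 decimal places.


Bregman divergence with negative entropy generator:
D = p*log(p/q) + (1-p)*log((1-p)/(1-q)).
p = 0.65, q = 0.75.
p*log(p/q) = 0.65*log(0.65/0.75) = -0.093016.
(1-p)*log((1-p)/(1-q)) = 0.35*log(0.35/0.25) = 0.117765.
D = -0.093016 + 0.117765 = 0.0247

0.0247
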